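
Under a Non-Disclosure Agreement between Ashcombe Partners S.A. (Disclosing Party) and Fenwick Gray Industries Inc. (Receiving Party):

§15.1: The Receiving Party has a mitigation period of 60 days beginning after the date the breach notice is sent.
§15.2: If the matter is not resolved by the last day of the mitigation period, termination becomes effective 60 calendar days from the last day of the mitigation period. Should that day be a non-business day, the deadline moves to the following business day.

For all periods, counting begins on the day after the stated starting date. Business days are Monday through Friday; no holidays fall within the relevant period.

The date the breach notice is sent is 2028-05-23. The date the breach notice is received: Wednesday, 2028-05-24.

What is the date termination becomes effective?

The last day of the mitigation period: 2028-05-23 + 60 days = 2028-07-22.
The date termination becomes effective: 60 calendar days after 2028-07-22 is 2028-09-20. 2028-09-20 is a Wednesday, so no roll-forward applies.

2028-09-20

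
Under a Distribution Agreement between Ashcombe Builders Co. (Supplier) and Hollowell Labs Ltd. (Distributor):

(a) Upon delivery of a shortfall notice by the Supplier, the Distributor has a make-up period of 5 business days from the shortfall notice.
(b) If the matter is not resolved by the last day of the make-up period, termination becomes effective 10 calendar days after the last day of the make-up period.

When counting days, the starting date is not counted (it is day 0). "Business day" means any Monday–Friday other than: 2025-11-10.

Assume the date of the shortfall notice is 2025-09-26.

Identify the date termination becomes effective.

The last day of the make-up period: counting 5 business days from Friday, 2025-09-26 (Sep 29, Sep 30, Oct 1, Oct 2, Oct 3, skipping weekends) reaches Friday, 2025-10-03.
The date termination becomes effective: 2025-10-03 + 10 days = 2025-10-13.

2025-10-13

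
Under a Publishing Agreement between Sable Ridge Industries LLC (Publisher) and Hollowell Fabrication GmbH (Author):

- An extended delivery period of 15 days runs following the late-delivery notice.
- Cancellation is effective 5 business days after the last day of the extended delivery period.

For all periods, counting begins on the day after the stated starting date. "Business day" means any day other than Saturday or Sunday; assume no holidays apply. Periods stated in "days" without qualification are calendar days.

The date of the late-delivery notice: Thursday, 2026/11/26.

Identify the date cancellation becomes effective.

2026/12/18

Adding 15 calendar days to 2026/11/26 gives 2026/12/11, which is the last day of the extended delivery period.
From Friday, 2026/12/11, 5 business days (Dec 14, Dec 15, Dec 16, Dec 17, Dec 18, skipping weekends) brings us to Friday, 2026/12/18, which is the date cancellation becomes effective.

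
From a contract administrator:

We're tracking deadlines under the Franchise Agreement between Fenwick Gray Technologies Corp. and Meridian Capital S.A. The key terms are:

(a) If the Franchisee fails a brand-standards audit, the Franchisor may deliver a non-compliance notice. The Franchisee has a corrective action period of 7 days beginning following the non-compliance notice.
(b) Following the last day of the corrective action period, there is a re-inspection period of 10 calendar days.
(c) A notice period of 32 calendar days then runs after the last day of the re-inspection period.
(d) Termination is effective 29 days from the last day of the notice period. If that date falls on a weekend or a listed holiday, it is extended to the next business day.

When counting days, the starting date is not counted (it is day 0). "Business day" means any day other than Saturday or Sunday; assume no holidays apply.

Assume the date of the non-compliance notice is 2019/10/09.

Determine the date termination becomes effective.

2019/12/26

Adding 7 calendar days to 2019/10/09 gives 2019/10/16, which is the last day of the corrective action period.
The last day of the re-inspection period: 2019/10/16 + 10 days = 2019/10/26.
The last day of the notice period: 32 calendar days after 2019/10/26 is 2019/11/27.
The date termination becomes effective: 29 calendar days after 2019/11/27 is 2019/12/26. 2019/12/26 is a Thursday, so no roll-forward applies.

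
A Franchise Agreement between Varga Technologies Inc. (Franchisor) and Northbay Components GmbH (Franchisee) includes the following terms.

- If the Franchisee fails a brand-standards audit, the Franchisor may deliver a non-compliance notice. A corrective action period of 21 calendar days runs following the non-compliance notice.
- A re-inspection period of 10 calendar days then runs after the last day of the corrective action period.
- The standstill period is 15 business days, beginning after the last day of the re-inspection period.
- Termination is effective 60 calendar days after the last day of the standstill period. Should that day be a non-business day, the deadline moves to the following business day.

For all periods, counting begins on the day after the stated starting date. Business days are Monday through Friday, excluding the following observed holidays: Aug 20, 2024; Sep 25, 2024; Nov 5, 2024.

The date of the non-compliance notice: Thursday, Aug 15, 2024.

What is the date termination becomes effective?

Dec 6, 2024

The last day of the corrective action period: 21 calendar days after Aug 15, 2024 is Sep 5, 2024.
The last day of the re-inspection period: Sep 5, 2024 + 10 days = Sep 15, 2024.
The last day of the standstill period: 15 business days after Sunday, Sep 15, 2024, skipping weekends and the listed holiday on Sep 25 — Sep 16, Sep 17, Sep 18, Sep 19, …, Oct 3, Oct 4, Oct 7 — lands on Monday, Oct 7, 2024.
Adding 60 calendar days to Oct 7, 2024 gives Dec 6, 2024, which is the date termination becomes effective. Dec 6, 2024 is a Friday and is not a listed holiday, so no roll-forward applies.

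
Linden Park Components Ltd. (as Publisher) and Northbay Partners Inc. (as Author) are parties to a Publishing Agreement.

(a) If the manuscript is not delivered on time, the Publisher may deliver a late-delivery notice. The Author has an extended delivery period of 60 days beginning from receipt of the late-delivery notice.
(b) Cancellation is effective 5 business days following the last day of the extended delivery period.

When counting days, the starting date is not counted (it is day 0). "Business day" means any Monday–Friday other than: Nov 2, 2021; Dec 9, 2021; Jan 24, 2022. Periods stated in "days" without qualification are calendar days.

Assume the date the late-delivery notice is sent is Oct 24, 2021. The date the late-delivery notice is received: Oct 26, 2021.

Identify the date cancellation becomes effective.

Dec 31, 2021

The last day of the extended delivery period: Oct 26, 2021 + 60 days = Dec 25, 2021.
The date cancellation becomes effective: 5 business days after Saturday, Dec 25, 2021, skipping weekends — Dec 27, Dec 28, Dec 29, Dec 30, Dec 31 — lands on Friday, Dec 31, 2021.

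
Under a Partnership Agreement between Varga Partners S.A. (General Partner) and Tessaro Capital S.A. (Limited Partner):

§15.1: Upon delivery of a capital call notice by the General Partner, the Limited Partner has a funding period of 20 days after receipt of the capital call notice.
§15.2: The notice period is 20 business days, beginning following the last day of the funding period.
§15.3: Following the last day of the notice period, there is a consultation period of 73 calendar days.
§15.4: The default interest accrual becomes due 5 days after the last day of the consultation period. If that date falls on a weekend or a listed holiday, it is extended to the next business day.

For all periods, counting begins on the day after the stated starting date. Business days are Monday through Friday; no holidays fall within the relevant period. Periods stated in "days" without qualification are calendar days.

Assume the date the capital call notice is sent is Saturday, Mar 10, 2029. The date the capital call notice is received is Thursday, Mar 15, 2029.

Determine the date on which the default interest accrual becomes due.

Jul 19, 2029

The last day of the funding period: 20 calendar days after Mar 15, 2029 is Apr 4, 2029.
The last day of the notice period: counting 20 business days from Wednesday, Apr 4, 2029 (Apr 5, Apr 6, Apr 9, Apr 10, …, Apr 30, May 1, May 2, skipping weekends) reaches Wednesday, May 2, 2029.
Adding 73 calendar days to May 2, 2029 gives Jul 14, 2029, which is the last day of the consultation period.
The date on which the default interest accrual becomes due: Jul 14, 2029 + 5 days = Jul 19, 2029. Jul 19, 2029 is a Thursday, so no roll-forward applies.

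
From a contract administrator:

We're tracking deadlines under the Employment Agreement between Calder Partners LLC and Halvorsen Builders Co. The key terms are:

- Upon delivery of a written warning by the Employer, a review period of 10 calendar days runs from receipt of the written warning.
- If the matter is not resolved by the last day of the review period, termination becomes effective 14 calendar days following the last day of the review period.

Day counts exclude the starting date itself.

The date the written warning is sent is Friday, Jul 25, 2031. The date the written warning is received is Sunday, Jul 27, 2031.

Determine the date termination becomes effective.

Aug 20, 2031

Adding 10 calendar days to Jul 27, 2031 gives Aug 6, 2031, which is the last day of the review period.
The date termination becomes effective: Aug 6, 2031 + 14 days = Aug 20, 2031.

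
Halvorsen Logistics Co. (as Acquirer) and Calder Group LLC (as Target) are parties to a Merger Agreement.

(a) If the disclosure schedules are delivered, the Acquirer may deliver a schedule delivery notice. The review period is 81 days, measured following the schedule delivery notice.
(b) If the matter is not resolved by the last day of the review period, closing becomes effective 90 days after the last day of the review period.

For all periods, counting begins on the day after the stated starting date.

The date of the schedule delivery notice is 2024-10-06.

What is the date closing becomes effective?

2025-03-26

The last day of the review period: 81 calendar days after 2024-10-06 is 2024-12-26.
Adding 90 calendar days to 2024-12-26 gives 2025-03-26, which is the date closing becomes effective.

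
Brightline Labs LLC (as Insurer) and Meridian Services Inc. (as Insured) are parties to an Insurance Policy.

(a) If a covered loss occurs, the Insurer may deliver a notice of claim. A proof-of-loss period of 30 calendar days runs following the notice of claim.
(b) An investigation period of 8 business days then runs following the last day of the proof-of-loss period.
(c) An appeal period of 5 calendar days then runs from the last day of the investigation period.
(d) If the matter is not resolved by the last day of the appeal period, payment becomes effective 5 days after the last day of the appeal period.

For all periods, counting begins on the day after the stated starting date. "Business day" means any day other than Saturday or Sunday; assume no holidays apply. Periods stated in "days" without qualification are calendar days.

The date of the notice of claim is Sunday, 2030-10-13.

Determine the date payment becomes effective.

The last day of the proof-of-loss period: 2030-10-13 + 30 days = 2030-11-12.
The last day of the investigation period: 8 business days after Tuesday, 2030-11-12, skipping weekends — Nov 13, Nov 14, Nov 15, Nov 18, Nov 19, Nov 20, Nov 21, Nov 22 — lands on Friday, 2030-11-22.
The last day of the appeal period: 2030-11-22 + 5 days = 2030-11-27.
Adding 5 calendar days to 2030-11-27 gives 2030-12-02, which is the date payment becomes effective.

2030-12-02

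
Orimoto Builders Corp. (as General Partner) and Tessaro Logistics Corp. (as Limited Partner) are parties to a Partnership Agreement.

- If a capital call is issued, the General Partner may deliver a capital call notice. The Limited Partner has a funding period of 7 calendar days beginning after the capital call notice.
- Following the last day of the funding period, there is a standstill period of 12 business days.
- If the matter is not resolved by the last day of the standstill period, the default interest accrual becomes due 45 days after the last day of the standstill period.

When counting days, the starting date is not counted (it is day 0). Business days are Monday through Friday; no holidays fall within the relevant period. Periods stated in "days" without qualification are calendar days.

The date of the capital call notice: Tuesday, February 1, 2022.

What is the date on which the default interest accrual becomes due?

April 10, 2022

Adding 7 calendar days to February 1, 2022 gives February 8, 2022, which is the last day of the funding period.
The last day of the standstill period: 12 business days after Tuesday, February 8, 2022, skipping weekends — Feb 9, Feb 10, Feb 11, Feb 14, …, Feb 22, Feb 23, Feb 24 — lands on Thursday, February 24, 2022.
The date on which the default interest accrual becomes due: 45 calendar days after February 24, 2022 is April 10, 2022.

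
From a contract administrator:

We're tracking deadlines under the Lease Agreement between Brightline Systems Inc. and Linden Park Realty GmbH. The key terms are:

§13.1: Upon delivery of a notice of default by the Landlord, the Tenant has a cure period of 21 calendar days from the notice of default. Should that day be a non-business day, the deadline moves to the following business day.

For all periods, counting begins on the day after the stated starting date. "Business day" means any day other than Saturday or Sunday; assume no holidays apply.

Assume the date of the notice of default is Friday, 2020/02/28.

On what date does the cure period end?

2020/03/20

Adding 21 calendar days to 2020/02/28 gives 2020/03/20, which is the last day of the cure period. 2020/03/20 is a Friday, so no roll-forward applies.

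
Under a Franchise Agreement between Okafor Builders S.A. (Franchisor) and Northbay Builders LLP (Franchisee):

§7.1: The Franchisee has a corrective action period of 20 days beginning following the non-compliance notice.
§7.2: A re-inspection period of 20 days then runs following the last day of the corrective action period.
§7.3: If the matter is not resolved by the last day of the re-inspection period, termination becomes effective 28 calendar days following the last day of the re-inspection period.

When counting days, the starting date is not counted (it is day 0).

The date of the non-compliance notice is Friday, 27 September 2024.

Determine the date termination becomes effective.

4 December 2024

The last day of the corrective action period: 27 September 2024 + 20 days = 17 October 2024.
The last day of the re-inspection period: 17 October 2024 + 20 days = 6 November 2024.
The date termination becomes effective: 6 November 2024 + 28 days = 4 December 2024.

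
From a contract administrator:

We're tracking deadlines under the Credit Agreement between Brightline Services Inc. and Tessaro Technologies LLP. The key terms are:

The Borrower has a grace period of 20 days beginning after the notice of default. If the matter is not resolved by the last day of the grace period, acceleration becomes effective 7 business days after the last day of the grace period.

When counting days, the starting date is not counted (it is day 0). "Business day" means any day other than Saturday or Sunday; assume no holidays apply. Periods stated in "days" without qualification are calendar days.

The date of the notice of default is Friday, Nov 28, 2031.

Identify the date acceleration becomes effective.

Dec 29, 2031

The last day of the grace period: 20 calendar days after Nov 28, 2031 is Dec 18, 2031.
From Thursday, Dec 18, 2031, 7 business days (Dec 19, Dec 22, Dec 23, Dec 24, Dec 25, Dec 26, Dec 29, skipping weekends) brings us to Monday, Dec 29, 2031, which is the date acceleration becomes effective.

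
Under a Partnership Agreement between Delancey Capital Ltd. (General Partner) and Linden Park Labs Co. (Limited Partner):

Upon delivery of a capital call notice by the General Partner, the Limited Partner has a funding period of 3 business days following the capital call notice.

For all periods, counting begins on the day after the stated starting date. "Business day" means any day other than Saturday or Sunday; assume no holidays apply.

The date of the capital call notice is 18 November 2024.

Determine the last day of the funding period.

The last day of the funding period: 3 business days after Monday, 18 November 2024, skipping weekends — Nov 19, Nov 20, Nov 21 — lands on Thursday, 21 November 2024.

21 November 2024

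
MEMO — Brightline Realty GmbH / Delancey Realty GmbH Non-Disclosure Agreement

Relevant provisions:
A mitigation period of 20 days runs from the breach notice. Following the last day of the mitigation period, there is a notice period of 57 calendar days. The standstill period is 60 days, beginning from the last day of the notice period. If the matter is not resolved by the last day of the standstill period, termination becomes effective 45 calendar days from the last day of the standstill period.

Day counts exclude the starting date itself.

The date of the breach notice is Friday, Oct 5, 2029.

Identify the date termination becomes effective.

Apr 5, 2030

The last day of the mitigation period: 20 calendar days after Oct 5, 2029 is Oct 25, 2029.
The last day of the notice period: Oct 25, 2029 + 57 days = Dec 21, 2029.
The last day of the standstill period: Dec 21, 2029 + 60 days = Feb 19, 2030.
Adding 45 calendar days to Feb 19, 2030 gives Apr 5, 2030, which is the date termination becomes effective.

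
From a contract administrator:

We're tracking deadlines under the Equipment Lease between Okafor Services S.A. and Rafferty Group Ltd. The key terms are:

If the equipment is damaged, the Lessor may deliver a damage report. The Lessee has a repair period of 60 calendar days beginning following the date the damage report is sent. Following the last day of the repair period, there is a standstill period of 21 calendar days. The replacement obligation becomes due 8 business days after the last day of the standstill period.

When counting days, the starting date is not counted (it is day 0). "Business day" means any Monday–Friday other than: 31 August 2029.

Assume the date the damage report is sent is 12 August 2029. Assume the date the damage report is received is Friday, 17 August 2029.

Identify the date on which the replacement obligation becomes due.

13 November 2029

The last day of the repair period: 12 August 2029 + 60 days = 11 October 2029.
The last day of the standstill period: 21 calendar days after 11 October 2029 is 1 November 2029.
From Thursday, 1 November 2029, 8 business days (Nov 2, Nov 5, Nov 6, Nov 7, Nov 8, Nov 9, Nov 12, Nov 13, skipping weekends) brings us to Tuesday, 13 November 2029, which is the date on which the replacement obligation becomes due.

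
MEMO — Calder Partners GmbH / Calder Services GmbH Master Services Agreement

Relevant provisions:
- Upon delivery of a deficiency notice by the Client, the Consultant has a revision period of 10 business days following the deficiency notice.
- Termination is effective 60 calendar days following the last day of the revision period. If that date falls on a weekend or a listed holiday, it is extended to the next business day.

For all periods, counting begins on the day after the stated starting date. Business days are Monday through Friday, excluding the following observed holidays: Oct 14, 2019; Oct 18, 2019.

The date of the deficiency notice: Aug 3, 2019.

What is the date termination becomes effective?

From Saturday, Aug 3, 2019, 10 business days (Aug 5, Aug 6, Aug 7, Aug 8, Aug 9, Aug 12, Aug 13, Aug 14, Aug 15, Aug 16, skipping weekends) brings us to Friday, Aug 16, 2019, which is the last day of the revision period.
The date termination becomes effective: 60 calendar days after Aug 16, 2019 is Oct 15, 2019. Oct 15, 2019 is a Tuesday and is not a listed holiday, so no roll-forward applies.

Oct 15, 2019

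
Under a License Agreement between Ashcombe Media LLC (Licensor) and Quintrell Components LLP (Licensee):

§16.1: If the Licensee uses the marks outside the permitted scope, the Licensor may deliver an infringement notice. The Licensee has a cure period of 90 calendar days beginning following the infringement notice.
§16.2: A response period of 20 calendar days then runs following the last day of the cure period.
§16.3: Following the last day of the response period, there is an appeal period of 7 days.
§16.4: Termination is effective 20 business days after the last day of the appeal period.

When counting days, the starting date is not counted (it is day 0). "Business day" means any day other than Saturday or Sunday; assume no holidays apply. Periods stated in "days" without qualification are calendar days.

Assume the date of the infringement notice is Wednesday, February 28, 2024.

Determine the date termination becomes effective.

The last day of the cure period: 90 calendar days after February 28, 2024 is May 28, 2024.
Adding 20 calendar days to May 28, 2024 gives June 17, 2024, which is the last day of the response period.
Adding 7 calendar days to June 17, 2024 gives June 24, 2024, which is the last day of the appeal period.
From Monday, June 24, 2024, 20 business days (Jun 25, Jun 26, Jun 27, Jun 28, …, Jul 18, Jul 19, Jul 22, skipping weekends) brings us to Monday, July 22, 2024, which is the date termination becomes effective.

July 22, 2024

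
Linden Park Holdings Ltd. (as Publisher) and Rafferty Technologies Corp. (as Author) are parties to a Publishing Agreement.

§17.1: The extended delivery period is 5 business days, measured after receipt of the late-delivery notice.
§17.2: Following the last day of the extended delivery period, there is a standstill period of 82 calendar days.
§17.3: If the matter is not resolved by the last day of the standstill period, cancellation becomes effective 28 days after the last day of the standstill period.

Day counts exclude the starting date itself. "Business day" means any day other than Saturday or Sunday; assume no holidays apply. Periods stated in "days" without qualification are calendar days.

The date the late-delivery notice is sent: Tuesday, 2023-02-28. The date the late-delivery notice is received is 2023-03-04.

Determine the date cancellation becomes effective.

2023-06-28

From Saturday, 2023-03-04, 5 business days (Mar 6, Mar 7, Mar 8, Mar 9, Mar 10, skipping weekends) brings us to Friday, 2023-03-10, which is the last day of the extended delivery period.
The last day of the standstill period: 2023-03-10 + 82 days = 2023-05-31.
Adding 28 calendar days to 2023-05-31 gives 2023-06-28, which is the date cancellation becomes effective.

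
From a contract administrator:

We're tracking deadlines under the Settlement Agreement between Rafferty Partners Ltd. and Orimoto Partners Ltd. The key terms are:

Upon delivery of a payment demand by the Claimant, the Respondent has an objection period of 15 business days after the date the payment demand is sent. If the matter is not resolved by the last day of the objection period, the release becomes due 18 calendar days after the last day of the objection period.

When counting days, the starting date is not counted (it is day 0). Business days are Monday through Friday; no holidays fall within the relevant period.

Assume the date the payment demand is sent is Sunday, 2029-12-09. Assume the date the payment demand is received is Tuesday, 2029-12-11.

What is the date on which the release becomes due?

2030-01-15

The last day of the objection period: 15 business days after Sunday, 2029-12-09, skipping weekends — Dec 10, Dec 11, Dec 12, Dec 13, …, Dec 26, Dec 27, Dec 28 — lands on Friday, 2029-12-28.
The date on which the release becomes due: 18 calendar days after 2029-12-28 is 2030-01-15.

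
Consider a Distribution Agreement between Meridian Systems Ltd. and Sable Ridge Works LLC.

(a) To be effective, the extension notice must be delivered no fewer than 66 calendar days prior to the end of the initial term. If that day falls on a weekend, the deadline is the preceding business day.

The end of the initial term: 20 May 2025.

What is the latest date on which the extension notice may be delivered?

14 March 2025

20 May 2025 minus 66 days is 15 March 2025. That is a Saturday, so the deadline moves back to Friday, 14 March 2025.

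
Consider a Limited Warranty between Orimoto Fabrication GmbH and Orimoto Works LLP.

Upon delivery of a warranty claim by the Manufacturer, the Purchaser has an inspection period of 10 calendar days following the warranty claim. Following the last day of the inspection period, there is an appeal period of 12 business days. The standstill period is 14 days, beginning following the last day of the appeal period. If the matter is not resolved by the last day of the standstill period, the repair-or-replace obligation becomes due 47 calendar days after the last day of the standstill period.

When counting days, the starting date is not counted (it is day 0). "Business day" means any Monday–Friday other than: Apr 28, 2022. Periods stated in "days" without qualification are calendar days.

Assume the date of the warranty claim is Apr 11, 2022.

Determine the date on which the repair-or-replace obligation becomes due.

Adding 10 calendar days to Apr 11, 2022 gives Apr 21, 2022, which is the last day of the inspection period.
The last day of the appeal period: 12 business days after Thursday, Apr 21, 2022, skipping weekends and the listed holiday on Apr 28 — Apr 22, Apr 25, Apr 26, Apr 27, …, May 6, May 9, May 10 — lands on Tuesday, May 10, 2022.
The last day of the standstill period: 14 calendar days after May 10, 2022 is May 24, 2022.
Adding 47 calendar days to May 24, 2022 gives Jul 10, 2022, which is the date on which the repair-or-replace obligation becomes due.

Jul 10, 2022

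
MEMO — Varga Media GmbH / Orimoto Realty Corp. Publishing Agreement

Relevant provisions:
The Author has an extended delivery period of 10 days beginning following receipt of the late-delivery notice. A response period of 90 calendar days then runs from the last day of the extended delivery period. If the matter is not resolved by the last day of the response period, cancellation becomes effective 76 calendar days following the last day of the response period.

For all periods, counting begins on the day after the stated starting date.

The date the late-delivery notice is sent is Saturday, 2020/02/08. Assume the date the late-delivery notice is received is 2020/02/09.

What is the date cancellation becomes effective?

2020/08/03

The last day of the extended delivery period: 10 calendar days after 2020/02/09 is 2020/02/19.
Adding 90 calendar days to 2020/02/19 gives 2020/05/19, which is the last day of the response period.
The date cancellation becomes effective: 76 calendar days after 2020/05/19 is 2020/08/03.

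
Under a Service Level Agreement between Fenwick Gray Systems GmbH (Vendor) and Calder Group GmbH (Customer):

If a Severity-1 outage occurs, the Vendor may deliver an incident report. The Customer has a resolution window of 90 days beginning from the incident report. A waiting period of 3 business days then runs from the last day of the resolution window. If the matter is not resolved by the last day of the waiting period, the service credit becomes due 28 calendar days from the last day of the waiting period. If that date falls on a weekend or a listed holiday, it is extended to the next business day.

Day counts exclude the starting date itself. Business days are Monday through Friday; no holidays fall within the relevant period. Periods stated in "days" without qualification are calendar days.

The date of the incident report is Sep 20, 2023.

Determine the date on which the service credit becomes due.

Adding 90 calendar days to Sep 20, 2023 gives Dec 19, 2023, which is the last day of the resolution window.
The last day of the waiting period: 3 business days after Tuesday, Dec 19, 2023, skipping weekends — Dec 20, Dec 21, Dec 22 — lands on Friday, Dec 22, 2023.
Adding 28 calendar days to Dec 22, 2023 gives Jan 19, 2024, which is the date on which the service credit becomes due. Jan 19, 2024 is a Friday, so no roll-forward applies.

Jan 19, 2024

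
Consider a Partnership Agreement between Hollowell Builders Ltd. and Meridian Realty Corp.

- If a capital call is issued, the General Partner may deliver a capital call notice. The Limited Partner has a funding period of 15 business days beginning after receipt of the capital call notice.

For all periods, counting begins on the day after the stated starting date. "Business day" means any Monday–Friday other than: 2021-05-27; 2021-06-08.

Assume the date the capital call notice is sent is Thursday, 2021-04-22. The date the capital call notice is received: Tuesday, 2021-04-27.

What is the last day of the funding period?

The last day of the funding period: counting 15 business days from Tuesday, 2021-04-27 (Apr 28, Apr 29, Apr 30, May 3, …, May 14, May 17, May 18, skipping weekends) reaches Tuesday, 2021-05-18.

2021-05-18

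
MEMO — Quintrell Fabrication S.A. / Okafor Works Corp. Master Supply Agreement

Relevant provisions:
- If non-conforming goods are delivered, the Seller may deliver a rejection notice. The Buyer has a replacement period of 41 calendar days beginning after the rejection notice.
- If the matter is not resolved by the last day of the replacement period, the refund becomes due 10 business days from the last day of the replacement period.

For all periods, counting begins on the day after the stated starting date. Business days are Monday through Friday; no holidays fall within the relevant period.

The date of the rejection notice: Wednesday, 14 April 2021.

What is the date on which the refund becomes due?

8 June 2021

Adding 41 calendar days to 14 April 2021 gives 25 May 2021, which is the last day of the replacement period.
The date on which the refund becomes due: counting 10 business days from Tuesday, 25 May 2021 (May 26, May 27, May 28, May 31, Jun 1, Jun 2, Jun 3, Jun 4, Jun 7, Jun 8, skipping weekends) reaches Tuesday, 8 June 2021.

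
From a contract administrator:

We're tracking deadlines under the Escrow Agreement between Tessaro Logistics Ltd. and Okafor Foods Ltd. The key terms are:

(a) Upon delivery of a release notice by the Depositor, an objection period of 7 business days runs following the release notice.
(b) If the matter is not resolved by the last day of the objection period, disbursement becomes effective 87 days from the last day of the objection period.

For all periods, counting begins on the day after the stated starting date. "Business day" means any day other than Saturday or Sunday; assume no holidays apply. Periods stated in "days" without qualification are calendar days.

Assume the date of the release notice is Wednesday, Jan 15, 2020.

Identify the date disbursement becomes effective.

Apr 20, 2020

The last day of the objection period: counting 7 business days from Wednesday, Jan 15, 2020 (Jan 16, Jan 17, Jan 20, Jan 21, Jan 22, Jan 23, Jan 24, skipping weekends) reaches Friday, Jan 24, 2020.
Adding 87 calendar days to Jan 24, 2020 gives Apr 20, 2020, which is the date disbursement becomes effective.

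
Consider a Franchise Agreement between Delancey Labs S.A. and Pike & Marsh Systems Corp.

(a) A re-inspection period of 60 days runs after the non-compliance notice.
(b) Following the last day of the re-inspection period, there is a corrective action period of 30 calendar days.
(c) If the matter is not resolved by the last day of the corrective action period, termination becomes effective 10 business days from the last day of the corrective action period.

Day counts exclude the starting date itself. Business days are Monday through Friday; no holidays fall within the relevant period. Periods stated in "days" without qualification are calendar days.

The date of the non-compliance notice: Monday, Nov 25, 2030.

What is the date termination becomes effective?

Mar 7, 2031

Adding 60 calendar days to Nov 25, 2030 gives Jan 24, 2031, which is the last day of the re-inspection period.
The last day of the corrective action period: Jan 24, 2031 + 30 days = Feb 23, 2031.
From Sunday, Feb 23, 2031, 10 business days (Feb 24, Feb 25, Feb 26, Feb 27, Feb 28, Mar 3, Mar 4, Mar 5, Mar 6, Mar 7, skipping weekends) brings us to Friday, Mar 7, 2031, which is the date termination becomes effective.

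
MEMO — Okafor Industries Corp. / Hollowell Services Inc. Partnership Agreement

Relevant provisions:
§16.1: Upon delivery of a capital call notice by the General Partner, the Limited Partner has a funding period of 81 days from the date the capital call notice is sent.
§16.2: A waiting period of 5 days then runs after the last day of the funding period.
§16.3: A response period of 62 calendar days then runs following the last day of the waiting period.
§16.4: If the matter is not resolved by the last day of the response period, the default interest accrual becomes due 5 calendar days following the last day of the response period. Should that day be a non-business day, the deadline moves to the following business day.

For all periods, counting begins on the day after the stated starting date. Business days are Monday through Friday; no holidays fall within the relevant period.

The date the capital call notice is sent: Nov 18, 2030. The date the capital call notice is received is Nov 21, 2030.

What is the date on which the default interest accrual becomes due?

The last day of the funding period: Nov 18, 2030 + 81 days = Feb 7, 2031.
Adding 5 calendar days to Feb 7, 2031 gives Feb 12, 2031, which is the last day of the waiting period.
Adding 62 calendar days to Feb 12, 2031 gives Apr 15, 2031, which is the last day of the response period.
Adding 5 calendar days to Apr 15, 2031 gives Apr 20, 2031, which is the date on which the default interest accrual becomes due. That falls on a Sunday, so it rolls to the next business day, Monday, Apr 21, 2031.

Apr 21, 2031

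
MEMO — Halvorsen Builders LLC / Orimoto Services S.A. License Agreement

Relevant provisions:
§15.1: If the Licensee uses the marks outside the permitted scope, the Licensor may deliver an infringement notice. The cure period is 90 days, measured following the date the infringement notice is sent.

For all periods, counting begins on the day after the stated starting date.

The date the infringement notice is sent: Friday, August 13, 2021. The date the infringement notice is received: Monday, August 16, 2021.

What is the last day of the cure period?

The last day of the cure period: 90 calendar days after August 13, 2021 is November 11, 2021.

November 11, 2021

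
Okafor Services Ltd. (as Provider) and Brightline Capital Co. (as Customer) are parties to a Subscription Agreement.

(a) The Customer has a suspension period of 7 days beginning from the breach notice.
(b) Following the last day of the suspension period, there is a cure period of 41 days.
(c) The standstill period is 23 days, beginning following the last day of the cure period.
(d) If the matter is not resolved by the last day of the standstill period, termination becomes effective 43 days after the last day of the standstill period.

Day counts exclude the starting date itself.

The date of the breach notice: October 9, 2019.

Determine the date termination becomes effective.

Adding 7 calendar days to October 9, 2019 gives October 16, 2019, which is the last day of the suspension period.
Adding 41 calendar days to October 16, 2019 gives November 26, 2019, which is the last day of the cure period.
The last day of the standstill period: 23 calendar days after November 26, 2019 is December 19, 2019.
The date termination becomes effective: 43 calendar days after December 19, 2019 is January 31, 2020.

January 31, 2020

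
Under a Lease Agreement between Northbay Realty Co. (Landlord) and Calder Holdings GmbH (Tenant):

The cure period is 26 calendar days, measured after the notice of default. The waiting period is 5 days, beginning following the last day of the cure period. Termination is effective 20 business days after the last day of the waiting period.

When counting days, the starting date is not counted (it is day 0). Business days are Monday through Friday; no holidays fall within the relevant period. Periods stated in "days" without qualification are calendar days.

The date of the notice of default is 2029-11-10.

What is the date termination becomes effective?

2030-01-08

The last day of the cure period: 26 calendar days after 2029-11-10 is 2029-12-06.
The last day of the waiting period: 5 calendar days after 2029-12-06 is 2029-12-11.
From Tuesday, 2029-12-11, 20 business days (Dec 12, Dec 13, Dec 14, Dec 17, …, Jan 4, Jan 7, Jan 8, skipping weekends) brings us to Tuesday, 2030-01-08, which is the date termination becomes effective.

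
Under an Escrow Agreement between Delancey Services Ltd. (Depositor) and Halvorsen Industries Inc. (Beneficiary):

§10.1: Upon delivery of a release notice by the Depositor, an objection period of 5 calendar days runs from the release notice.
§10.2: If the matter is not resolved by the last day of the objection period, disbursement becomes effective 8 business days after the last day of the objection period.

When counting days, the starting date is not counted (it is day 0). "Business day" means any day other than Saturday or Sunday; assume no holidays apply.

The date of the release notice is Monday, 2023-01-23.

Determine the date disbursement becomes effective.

Adding 5 calendar days to 2023-01-23 gives 2023-01-28, which is the last day of the objection period.
From Saturday, 2023-01-28, 8 business days (Jan 30, Jan 31, Feb 1, Feb 2, Feb 3, Feb 6, Feb 7, Feb 8, skipping weekends) brings us to Wednesday, 2023-02-08, which is the date disbursement becomes effective.

2023-02-08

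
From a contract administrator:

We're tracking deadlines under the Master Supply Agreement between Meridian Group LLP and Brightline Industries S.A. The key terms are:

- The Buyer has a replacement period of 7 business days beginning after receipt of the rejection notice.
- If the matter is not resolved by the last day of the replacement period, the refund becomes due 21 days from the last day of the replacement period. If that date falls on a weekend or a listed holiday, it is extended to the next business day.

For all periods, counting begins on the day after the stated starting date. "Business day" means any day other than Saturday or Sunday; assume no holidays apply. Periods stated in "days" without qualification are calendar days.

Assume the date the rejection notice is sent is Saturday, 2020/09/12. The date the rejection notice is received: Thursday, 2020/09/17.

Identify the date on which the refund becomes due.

2020/10/19

The last day of the replacement period: 7 business days after Thursday, 2020/09/17, skipping weekends — Sep 18, Sep 21, Sep 22, Sep 23, Sep 24, Sep 25, Sep 28 — lands on Monday, 2020/09/28.
Adding 21 calendar days to 2020/09/28 gives 2020/10/19, which is the date on which the refund becomes due. 2020/10/19 is a Monday, so no roll-forward applies.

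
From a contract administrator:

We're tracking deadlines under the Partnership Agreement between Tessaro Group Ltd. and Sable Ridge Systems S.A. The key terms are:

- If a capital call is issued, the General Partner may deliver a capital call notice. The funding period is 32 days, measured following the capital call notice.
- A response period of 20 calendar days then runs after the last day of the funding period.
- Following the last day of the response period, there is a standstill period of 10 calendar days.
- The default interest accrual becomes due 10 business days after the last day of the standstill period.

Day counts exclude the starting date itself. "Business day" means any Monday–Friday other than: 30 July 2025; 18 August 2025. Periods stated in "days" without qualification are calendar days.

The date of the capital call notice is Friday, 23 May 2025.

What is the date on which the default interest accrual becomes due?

8 August 2025

The last day of the funding period: 32 calendar days after 23 May 2025 is 24 June 2025.
Adding 20 calendar days to 24 June 2025 gives 14 July 2025, which is the last day of the response period.
Adding 10 calendar days to 14 July 2025 gives 24 July 2025, which is the last day of the standstill period.
The date on which the default interest accrual becomes due: 10 business days after Thursday, 24 July 2025, skipping weekends and the listed holiday on Jul 30 — Jul 25, Jul 28, Jul 29, Jul 31, Aug 1, Aug 4, Aug 5, Aug 6, Aug 7, Aug 8 — lands on Friday, 8 August 2025.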